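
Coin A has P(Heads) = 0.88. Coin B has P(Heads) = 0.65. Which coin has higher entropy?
B

For binary distributions, entropy is maximized at p=0.5 and decreases as p moves toward 0 or 1.

H(A) = H(0.88) = 0.5294 bits
H(B) = H(0.65) = 0.9341 bits

Distribution B (p=0.65) is closer to uniform (p=0.5), so it has higher entropy.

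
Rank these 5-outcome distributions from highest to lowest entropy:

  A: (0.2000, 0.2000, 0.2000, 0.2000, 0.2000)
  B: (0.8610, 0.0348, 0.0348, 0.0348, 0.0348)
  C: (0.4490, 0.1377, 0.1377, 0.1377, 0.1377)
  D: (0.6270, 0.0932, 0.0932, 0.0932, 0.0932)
A > C > D > B

Key insight: Entropy is maximized by uniform distributions and minimized by concentrated distributions.

Entropies:
  H(A) = 2.3219 bits
  H(B) = 0.8596 bits
  H(C) = 2.0945 bits
  H(D) = 1.6989 bits

Ranking: A > C > D > B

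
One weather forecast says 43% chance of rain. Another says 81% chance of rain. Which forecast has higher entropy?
43% forecast

Treat each forecast as a Bernoulli distribution. Binary entropy is maximized at p=0.5 and falls off symmetrically toward 0 or 1. The 43% forecast is closer to 50%, so it is more uncertain. H(43%) ≈ 0.986 bits, H(81%) ≈ 0.701 bits.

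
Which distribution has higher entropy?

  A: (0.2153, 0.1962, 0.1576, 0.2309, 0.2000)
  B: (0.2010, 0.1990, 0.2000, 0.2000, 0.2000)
B

Both distributions are close to uniform, making this a harder comparison.

H(A) = 2.3108 bits
H(B) = 2.3219 bits

The distribution closer to uniform has higher entropy.
Answer: B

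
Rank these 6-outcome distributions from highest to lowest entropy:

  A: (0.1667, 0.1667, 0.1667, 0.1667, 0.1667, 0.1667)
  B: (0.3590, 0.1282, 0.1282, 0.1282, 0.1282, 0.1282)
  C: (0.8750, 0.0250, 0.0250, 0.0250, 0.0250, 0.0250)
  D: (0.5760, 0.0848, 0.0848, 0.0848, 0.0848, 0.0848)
A > B > D > C

Key insight: Entropy is maximized by uniform distributions and minimized by concentrated distributions.

Entropies:
  H(A) = 2.5850 bits
  H(B) = 2.4302 bits
  H(C) = 0.8338 bits
  H(D) = 1.9678 bits

Ranking: A > B > D > C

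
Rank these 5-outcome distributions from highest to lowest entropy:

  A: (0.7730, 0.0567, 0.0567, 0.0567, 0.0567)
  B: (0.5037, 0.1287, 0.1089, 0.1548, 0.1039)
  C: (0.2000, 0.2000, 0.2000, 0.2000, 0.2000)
C > B > A

Key insight: Entropy is maximized by uniform distributions and minimized by concentrated distributions.

- Uniform distributions have maximum entropy log₂(5) = 2.3219 bits
- The more "peaked" or concentrated a distribution, the lower its entropy

Entropies:
  H(A) = 1.2267 bits
  H(B) = 1.9834 bits
  H(C) = 2.3219 bits

Ranking: C > B > A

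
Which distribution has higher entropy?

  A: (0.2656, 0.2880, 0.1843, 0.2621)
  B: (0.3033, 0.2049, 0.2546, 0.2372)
B

Both distributions are close to uniform, making this a harder comparison.

H(A) = 1.9812 bits
H(B) = 1.9856 bits

The distribution closer to uniform has higher entropy.
Answer: B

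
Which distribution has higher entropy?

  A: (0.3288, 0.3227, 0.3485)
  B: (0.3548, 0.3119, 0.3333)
A

Both distributions are close to uniform, making this a harder comparison.

H(A) = 1.5842 bits
H(B) = 1.5830 bits

The distribution closer to uniform has higher entropy.
Answer: A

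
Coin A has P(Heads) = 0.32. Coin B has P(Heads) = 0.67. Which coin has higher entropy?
B

For binary distributions, entropy is maximized at p=0.5 and decreases as p moves toward 0 or 1.

H(A) = H(0.32) = 0.9044 bits
H(B) = H(0.67) = 0.9149 bits

Distribution B (p=0.67) is closer to uniform (p=0.5), so it has higher entropy.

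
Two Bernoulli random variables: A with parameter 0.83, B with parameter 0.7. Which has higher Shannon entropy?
B

For binary distributions, entropy is maximized at p=0.5 and decreases as p moves toward 0 or 1.

H(A) = H(0.83) = 0.6577 bits
H(B) = H(0.7) = 0.8813 bits

Distribution B (p=0.7) is closer to uniform (p=0.5), so it has higher entropy.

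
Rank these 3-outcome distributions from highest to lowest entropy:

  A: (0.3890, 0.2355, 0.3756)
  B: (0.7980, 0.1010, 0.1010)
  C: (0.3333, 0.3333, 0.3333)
C > A > B

Key insight: Entropy is maximized by uniform distributions and minimized by concentrated distributions.

- Uniform distributions have maximum entropy log₂(3) = 1.5850 bits
- The more "peaked" or concentrated a distribution, the lower its entropy

Entropies:
  H(A) = 1.5518 bits
  H(B) = 0.9279 bits
  H(C) = 1.5850 bits

Ranking: C > A > B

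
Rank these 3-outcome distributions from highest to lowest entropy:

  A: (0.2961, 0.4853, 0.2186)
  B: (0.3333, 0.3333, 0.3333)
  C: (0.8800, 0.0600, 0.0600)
B > A > C

Key insight: Entropy is maximized by uniform distributions and minimized by concentrated distributions.

- Uniform distributions have maximum entropy log₂(3) = 1.5850 bits
- The more "peaked" or concentrated a distribution, the lower its entropy

Entropies:
  H(A) = 1.5056 bits
  H(B) = 1.5850 bits
  H(C) = 0.6494 bits

Ranking: B > A > C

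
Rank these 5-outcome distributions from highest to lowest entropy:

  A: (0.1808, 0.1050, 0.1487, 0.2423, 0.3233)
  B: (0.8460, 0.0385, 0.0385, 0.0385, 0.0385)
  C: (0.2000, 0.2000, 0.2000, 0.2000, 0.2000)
C > A > B

Key insight: Entropy is maximized by uniform distributions and minimized by concentrated distributions.

- Uniform distributions have maximum entropy log₂(5) = 2.3219 bits
- The more "peaked" or concentrated a distribution, the lower its entropy

Entropies:
  H(A) = 2.2185 bits
  H(B) = 0.9278 bits
  H(C) = 2.3219 bits

Ranking: C > A > B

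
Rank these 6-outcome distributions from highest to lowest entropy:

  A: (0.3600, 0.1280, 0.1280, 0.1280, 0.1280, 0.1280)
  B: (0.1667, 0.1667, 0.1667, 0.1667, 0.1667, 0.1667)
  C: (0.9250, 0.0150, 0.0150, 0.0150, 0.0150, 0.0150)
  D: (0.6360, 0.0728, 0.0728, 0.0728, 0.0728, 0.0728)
B > A > D > C

Key insight: Entropy is maximized by uniform distributions and minimized by concentrated distributions.

Entropies:
  H(A) = 2.4287 bits
  H(B) = 2.5850 bits
  H(C) = 0.5585 bits
  H(D) = 1.7911 bits

Ranking: B > A > D > C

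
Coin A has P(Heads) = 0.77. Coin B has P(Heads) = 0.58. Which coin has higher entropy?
B

For binary distributions, entropy is maximized at p=0.5 and decreases as p moves toward 0 or 1.

H(A) = H(0.77) = 0.7780 bits
H(B) = H(0.58) = 0.9815 bits

Distribution B (p=0.58) is closer to uniform (p=0.5), so it has higher entropy.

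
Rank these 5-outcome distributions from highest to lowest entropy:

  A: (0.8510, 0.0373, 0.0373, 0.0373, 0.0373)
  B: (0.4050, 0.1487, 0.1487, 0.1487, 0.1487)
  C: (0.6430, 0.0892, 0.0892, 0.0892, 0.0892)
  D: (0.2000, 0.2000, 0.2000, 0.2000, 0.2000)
D > B > C > A

Key insight: Entropy is maximized by uniform distributions and minimized by concentrated distributions.

Entropies:
  H(A) = 0.9053 bits
  H(B) = 2.1638 bits
  H(C) = 1.6542 bits
  H(D) = 2.3219 bits

Ranking: D > B > C > A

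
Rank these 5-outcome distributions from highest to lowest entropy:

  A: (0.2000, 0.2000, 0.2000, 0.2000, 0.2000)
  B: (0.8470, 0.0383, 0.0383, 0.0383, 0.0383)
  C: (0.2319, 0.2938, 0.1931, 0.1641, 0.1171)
A > C > B

Key insight: Entropy is maximized by uniform distributions and minimized by concentrated distributions.

- Uniform distributions have maximum entropy log₂(5) = 2.3219 bits
- The more "peaked" or concentrated a distribution, the lower its entropy

Entropies:
  H(A) = 2.3219 bits
  H(B) = 0.9233 bits
  H(C) = 2.2564 bits

Ranking: A > C > B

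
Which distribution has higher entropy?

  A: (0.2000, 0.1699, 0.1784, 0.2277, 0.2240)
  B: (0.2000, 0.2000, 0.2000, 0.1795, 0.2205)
B

Both distributions are close to uniform, making this a harder comparison.

H(A) = 2.3121 bits
H(B) = 2.3189 bits

The distribution closer to uniform has higher entropy.
Answer: B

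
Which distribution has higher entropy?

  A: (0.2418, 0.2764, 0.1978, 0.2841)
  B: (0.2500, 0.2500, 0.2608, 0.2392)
B

Both distributions are close to uniform, making this a harder comparison.

H(A) = 1.9862 bits
H(B) = 1.9993 bits

The distribution closer to uniform has higher entropy.
Answer: B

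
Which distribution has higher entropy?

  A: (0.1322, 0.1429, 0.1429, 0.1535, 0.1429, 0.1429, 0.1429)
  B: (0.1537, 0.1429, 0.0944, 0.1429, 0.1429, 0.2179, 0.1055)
A

Both distributions are close to uniform, making this a harder comparison.

H(A) = 2.8062 bits
H(B) = 2.7611 bits

The distribution closer to uniform has higher entropy.
Answer: A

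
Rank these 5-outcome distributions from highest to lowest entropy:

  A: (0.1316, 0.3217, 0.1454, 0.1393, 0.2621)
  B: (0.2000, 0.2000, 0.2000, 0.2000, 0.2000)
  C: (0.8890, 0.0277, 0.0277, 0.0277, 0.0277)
B > A > C

Key insight: Entropy is maximized by uniform distributions and minimized by concentrated distributions.

- Uniform distributions have maximum entropy log₂(5) = 2.3219 bits
- The more "peaked" or concentrated a distribution, the lower its entropy

Entropies:
  H(A) = 2.2182 bits
  H(B) = 2.3219 bits
  H(C) = 0.7249 bits

Ranking: B > A > C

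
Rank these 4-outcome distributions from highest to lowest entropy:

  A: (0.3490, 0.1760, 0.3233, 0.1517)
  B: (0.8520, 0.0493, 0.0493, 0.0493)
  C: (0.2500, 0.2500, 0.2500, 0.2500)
C > A > B

Key insight: Entropy is maximized by uniform distributions and minimized by concentrated distributions.

- Uniform distributions have maximum entropy log₂(4) = 2.0000 bits
- The more "peaked" or concentrated a distribution, the lower its entropy

Entropies:
  H(A) = 1.9106 bits
  H(B) = 0.8394 bits
  H(C) = 2.0000 bits

Ranking: C > A > B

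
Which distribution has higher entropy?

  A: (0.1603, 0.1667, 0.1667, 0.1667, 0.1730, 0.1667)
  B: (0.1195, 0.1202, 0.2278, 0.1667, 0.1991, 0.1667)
A

Both distributions are close to uniform, making this a harder comparison.

H(A) = 2.5846 bits
H(B) = 2.5451 bits

The distribution closer to uniform has higher entropy.
Answer: A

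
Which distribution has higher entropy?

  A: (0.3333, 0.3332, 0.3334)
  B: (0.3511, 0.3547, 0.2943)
A

Both distributions are close to uniform, making this a harder comparison.

H(A) = 1.5850 bits
H(B) = 1.5799 bits

The distribution closer to uniform has higher entropy.
Answer: A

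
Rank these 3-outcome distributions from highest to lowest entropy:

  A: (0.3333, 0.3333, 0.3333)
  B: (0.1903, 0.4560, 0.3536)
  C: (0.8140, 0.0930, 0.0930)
A > B > C

Key insight: Entropy is maximized by uniform distributions and minimized by concentrated distributions.

- Uniform distributions have maximum entropy log₂(3) = 1.5850 bits
- The more "peaked" or concentrated a distribution, the lower its entropy

Entropies:
  H(A) = 1.5850 bits
  H(B) = 1.5025 bits
  H(C) = 0.8790 bits

Ranking: A > B > C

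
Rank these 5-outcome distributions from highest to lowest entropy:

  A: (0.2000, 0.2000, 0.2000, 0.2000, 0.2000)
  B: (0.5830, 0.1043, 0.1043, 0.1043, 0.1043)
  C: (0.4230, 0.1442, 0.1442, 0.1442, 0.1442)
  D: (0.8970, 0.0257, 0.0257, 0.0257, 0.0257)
A > C > B > D

Key insight: Entropy is maximized by uniform distributions and minimized by concentrated distributions.

Entropies:
  H(A) = 2.3219 bits
  H(B) = 1.8140 bits
  H(C) = 2.1368 bits
  H(D) = 0.6844 bits

Ranking: A > C > B > D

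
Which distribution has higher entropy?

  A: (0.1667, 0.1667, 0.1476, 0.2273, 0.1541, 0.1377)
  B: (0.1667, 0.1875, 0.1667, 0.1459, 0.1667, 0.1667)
B

Both distributions are close to uniform, making this a harder comparison.

H(A) = 2.5645 bits
H(B) = 2.5812 bits

The distribution closer to uniform has higher entropy.
Answer: B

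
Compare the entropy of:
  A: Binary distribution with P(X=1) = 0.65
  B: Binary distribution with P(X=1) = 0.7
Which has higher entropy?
A

For binary distributions, entropy is maximized at p=0.5 and decreases as p moves toward 0 or 1.

H(A) = H(0.65) = 0.9341 bits
H(B) = H(0.7) = 0.8813 bits

Distribution A (p=0.65) is closer to uniform (p=0.5), so it has higher entropy.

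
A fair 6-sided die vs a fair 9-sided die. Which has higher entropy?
9-sided die

Both are uniform distributions; for uniform over n outcomes, H = log₂(n). H(6-sided) = log₂(6) = 2.585 bits and H(9-sided) = log₂(9) = 3.170 bits. More outcomes in a uniform distribution means higher entropy.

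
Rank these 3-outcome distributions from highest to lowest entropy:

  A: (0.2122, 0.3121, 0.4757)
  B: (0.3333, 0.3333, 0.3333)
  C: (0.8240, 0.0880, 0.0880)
B > A > C

Key insight: Entropy is maximized by uniform distributions and minimized by concentrated distributions.

- Uniform distributions have maximum entropy log₂(3) = 1.5850 bits
- The more "peaked" or concentrated a distribution, the lower its entropy

Entropies:
  H(A) = 1.5088 bits
  H(B) = 1.5850 bits
  H(C) = 0.8472 bits

Ranking: B > A > C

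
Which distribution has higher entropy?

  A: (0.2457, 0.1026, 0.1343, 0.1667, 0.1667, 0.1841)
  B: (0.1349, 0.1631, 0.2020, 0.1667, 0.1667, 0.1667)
B

Both distributions are close to uniform, making this a harder comparison.

H(A) = 2.5347 bits
H(B) = 2.5752 bits

The distribution closer to uniform has higher entropy.
Answer: B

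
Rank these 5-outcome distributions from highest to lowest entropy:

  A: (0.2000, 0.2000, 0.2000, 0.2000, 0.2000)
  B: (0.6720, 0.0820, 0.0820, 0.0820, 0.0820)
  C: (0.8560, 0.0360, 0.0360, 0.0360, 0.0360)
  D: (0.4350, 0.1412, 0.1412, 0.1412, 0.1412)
A > D > B > C

Key insight: Entropy is maximized by uniform distributions and minimized by concentrated distributions.

Entropies:
  H(A) = 2.3219 bits
  H(B) = 1.5689 bits
  H(C) = 0.8826 bits
  H(D) = 2.1178 bits

Ranking: A > D > B > C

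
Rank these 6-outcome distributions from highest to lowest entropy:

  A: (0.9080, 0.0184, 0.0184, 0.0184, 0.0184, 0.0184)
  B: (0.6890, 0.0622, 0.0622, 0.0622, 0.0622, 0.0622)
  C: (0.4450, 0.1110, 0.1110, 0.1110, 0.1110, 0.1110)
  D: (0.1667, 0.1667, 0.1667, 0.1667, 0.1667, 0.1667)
D > C > B > A

Key insight: Entropy is maximized by uniform distributions and minimized by concentrated distributions.

Entropies:
  H(A) = 0.6567 bits
  H(B) = 1.6164 bits
  H(C) = 2.2799 bits
  H(D) = 2.5850 bits

Ranking: D > C > B > A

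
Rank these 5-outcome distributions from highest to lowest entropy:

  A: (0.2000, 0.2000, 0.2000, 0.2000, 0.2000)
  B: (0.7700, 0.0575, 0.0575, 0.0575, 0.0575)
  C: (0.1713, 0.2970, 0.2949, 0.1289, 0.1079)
A > C > B

Key insight: Entropy is maximized by uniform distributions and minimized by concentrated distributions.

- Uniform distributions have maximum entropy log₂(5) = 2.3219 bits
- The more "peaked" or concentrated a distribution, the lower its entropy

Entropies:
  H(A) = 2.3219 bits
  H(B) = 1.2380 bits
  H(C) = 2.2033 bits

Ranking: A > C > B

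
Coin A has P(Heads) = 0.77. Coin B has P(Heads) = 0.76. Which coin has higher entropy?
B

For binary distributions, entropy is maximized at p=0.5 and decreases as p moves toward 0 or 1.

H(A) = H(0.77) = 0.7780 bits
H(B) = H(0.76) = 0.7950 bits

Distribution B (p=0.76) is closer to uniform (p=0.5), so it has higher entropy.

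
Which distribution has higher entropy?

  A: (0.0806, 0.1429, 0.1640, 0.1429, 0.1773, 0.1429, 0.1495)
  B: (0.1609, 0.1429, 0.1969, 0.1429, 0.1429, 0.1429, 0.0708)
A

Both distributions are close to uniform, making this a harder comparison.

H(A) = 2.7762 bits
H(B) = 2.7604 bits

The distribution closer to uniform has higher entropy.
Answer: A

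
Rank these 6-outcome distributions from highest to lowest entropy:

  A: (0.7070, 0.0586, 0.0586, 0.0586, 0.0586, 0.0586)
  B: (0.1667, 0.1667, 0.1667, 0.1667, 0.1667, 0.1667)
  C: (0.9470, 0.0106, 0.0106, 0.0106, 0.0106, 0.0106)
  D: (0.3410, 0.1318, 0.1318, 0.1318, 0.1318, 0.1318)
B > D > A > C

Key insight: Entropy is maximized by uniform distributions and minimized by concentrated distributions.

Entropies:
  H(A) = 1.5529 bits
  H(B) = 2.5850 bits
  H(C) = 0.4221 bits
  H(D) = 2.4559 bits

Ranking: B > D > A > C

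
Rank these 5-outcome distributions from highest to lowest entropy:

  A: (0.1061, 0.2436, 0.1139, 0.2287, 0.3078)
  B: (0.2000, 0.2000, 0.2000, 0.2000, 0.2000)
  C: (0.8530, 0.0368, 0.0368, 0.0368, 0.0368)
B > A > C

Key insight: Entropy is maximized by uniform distributions and minimized by concentrated distributions.

- Uniform distributions have maximum entropy log₂(5) = 2.3219 bits
- The more "peaked" or concentrated a distribution, the lower its entropy

Entropies:
  H(A) = 2.2066 bits
  H(B) = 2.3219 bits
  H(C) = 0.8963 bits

Ranking: B > A > C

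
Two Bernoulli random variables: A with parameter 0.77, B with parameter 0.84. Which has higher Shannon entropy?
A

For binary distributions, entropy is maximized at p=0.5 and decreases as p moves toward 0 or 1.

H(A) = H(0.77) = 0.7780 bits
H(B) = H(0.84) = 0.6343 bits

Distribution A (p=0.77) is closer to uniform (p=0.5), so it has higher entropy.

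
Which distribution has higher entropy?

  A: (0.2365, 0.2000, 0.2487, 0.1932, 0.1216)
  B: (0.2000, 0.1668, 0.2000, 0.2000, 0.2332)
B

Both distributions are close to uniform, making this a harder comparison.

H(A) = 2.2835 bits
H(B) = 2.3139 bits

The distribution closer to uniform has higher entropy.
Answer: B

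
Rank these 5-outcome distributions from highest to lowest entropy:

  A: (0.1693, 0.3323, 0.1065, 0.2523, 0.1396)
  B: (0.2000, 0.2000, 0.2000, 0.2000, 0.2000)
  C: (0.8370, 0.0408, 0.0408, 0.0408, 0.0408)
B > A > C

Key insight: Entropy is maximized by uniform distributions and minimized by concentrated distributions.

- Uniform distributions have maximum entropy log₂(5) = 2.3219 bits
- The more "peaked" or concentrated a distribution, the lower its entropy

Entropies:
  H(A) = 2.2039 bits
  H(B) = 2.3219 bits
  H(C) = 0.9674 bits

Ranking: B > A > C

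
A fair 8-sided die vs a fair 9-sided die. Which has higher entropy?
9-sided die

Both are uniform distributions; for uniform over n outcomes, H = log₂(n). H(8-sided) = log₂(8) = 3.000 bits and H(9-sided) = log₂(9) = 3.170 bits. More outcomes in a uniform distribution means higher entropy.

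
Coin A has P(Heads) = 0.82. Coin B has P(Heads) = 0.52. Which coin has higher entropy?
B

For binary distributions, entropy is maximized at p=0.5 and decreases as p moves toward 0 or 1.

H(A) = H(0.82) = 0.6801 bits
H(B) = H(0.52) = 0.9988 bits

Distribution B (p=0.52) is closer to uniform (p=0.5), so it has higher entropy.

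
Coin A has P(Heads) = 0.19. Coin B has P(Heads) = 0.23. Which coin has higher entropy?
B

For binary distributions, entropy is maximized at p=0.5 and decreases as p moves toward 0 or 1.

H(A) = H(0.19) = 0.7015 bits
H(B) = H(0.23) = 0.7780 bits

Distribution B (p=0.23) is closer to uniform (p=0.5), so it has higher entropy.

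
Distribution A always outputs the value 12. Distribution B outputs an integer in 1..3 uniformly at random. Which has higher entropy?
B

A is deterministic, so H(A) = 0. B is uniform over 3 outcomes, so H(B) = log₂(3) = 1.585 bits. Any distribution with genuine randomness has higher entropy than a deterministic one.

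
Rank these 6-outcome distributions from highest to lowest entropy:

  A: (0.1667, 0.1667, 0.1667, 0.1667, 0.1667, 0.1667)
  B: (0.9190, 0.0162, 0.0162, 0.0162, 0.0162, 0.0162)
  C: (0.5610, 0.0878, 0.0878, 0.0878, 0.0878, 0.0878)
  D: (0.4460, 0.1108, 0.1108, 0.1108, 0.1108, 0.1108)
A > D > C > B

Key insight: Entropy is maximized by uniform distributions and minimized by concentrated distributions.

Entropies:
  H(A) = 2.5850 bits
  H(B) = 0.5938 bits
  H(C) = 2.0086 bits
  H(D) = 2.2779 bits

Ranking: A > D > C > B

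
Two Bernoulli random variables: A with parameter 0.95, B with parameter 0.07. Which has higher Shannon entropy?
B

For binary distributions, entropy is maximized at p=0.5 and decreases as p moves toward 0 or 1.

H(A) = H(0.95) = 0.2864 bits
H(B) = H(0.07) = 0.3659 bits

Distribution B (p=0.07) is closer to uniform (p=0.5), so it has higher entropy.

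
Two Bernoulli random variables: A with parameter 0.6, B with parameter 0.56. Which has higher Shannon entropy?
B

For binary distributions, entropy is maximized at p=0.5 and decreases as p moves toward 0 or 1.

H(A) = H(0.6) = 0.9710 bits
H(B) = H(0.56) = 0.9896 bits

Distribution B (p=0.56) is closer to uniform (p=0.5), so it has higher entropy.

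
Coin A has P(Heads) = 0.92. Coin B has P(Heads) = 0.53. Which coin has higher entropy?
B

For binary distributions, entropy is maximized at p=0.5 and decreases as p moves toward 0 or 1.

H(A) = H(0.92) = 0.4022 bits
H(B) = H(0.53) = 0.9974 bits

Distribution B (p=0.53) is closer to uniform (p=0.5), so it has higher entropy.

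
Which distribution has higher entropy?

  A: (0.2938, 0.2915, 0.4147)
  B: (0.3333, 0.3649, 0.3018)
B

Both distributions are close to uniform, making this a harder comparison.

H(A) = 1.5642 bits
H(B) = 1.5806 bits

The distribution closer to uniform has higher entropy.
Answer: B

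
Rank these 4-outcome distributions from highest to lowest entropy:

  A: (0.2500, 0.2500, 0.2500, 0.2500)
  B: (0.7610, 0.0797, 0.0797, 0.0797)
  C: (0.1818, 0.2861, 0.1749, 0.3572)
A > C > B

Key insight: Entropy is maximized by uniform distributions and minimized by concentrated distributions.

- Uniform distributions have maximum entropy log₂(4) = 2.0000 bits
- The more "peaked" or concentrated a distribution, the lower its entropy

Entropies:
  H(A) = 2.0000 bits
  H(B) = 1.1722 bits
  H(C) = 1.9341 bits

Ranking: A > C > B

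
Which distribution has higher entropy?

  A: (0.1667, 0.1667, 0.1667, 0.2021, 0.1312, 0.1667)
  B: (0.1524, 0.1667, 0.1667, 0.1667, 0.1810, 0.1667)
B

Both distributions are close to uniform, making this a harder comparison.

H(A) = 2.5740 bits
H(B) = 2.5832 bits

The distribution closer to uniform has higher entropy.
Answer: B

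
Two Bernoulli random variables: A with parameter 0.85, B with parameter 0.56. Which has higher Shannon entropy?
B

For binary distributions, entropy is maximized at p=0.5 and decreases as p moves toward 0 or 1.

H(A) = H(0.85) = 0.6098 bits
H(B) = H(0.56) = 0.9896 bits

Distribution B (p=0.56) is closer to uniform (p=0.5), so it has higher entropy.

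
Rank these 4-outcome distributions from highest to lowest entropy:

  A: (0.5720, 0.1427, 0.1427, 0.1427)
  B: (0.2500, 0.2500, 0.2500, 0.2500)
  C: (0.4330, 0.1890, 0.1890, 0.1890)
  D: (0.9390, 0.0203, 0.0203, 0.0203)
B > C > A > D

Key insight: Entropy is maximized by uniform distributions and minimized by concentrated distributions.

Entropies:
  H(A) = 1.6634 bits
  H(B) = 2.0000 bits
  H(C) = 1.8857 bits
  H(D) = 0.4281 bits

Ranking: B > C > A > D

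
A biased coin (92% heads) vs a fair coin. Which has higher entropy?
Fair coin

The fair coin is uniform (p=0.5), maximizing binary entropy at 1 bit. The biased coin has H(0.92) ≈ 0.402 bits — its outcome is more predictable, so its entropy is lower.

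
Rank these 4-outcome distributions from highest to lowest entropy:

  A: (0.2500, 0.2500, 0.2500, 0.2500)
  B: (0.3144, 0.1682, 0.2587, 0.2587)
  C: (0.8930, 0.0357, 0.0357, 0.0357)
A > B > C

Key insight: Entropy is maximized by uniform distributions and minimized by concentrated distributions.

- Uniform distributions have maximum entropy log₂(4) = 2.0000 bits
- The more "peaked" or concentrated a distribution, the lower its entropy

Entropies:
  H(A) = 2.0000 bits
  H(B) = 1.9667 bits
  H(C) = 0.6604 bits

Ranking: A > B > C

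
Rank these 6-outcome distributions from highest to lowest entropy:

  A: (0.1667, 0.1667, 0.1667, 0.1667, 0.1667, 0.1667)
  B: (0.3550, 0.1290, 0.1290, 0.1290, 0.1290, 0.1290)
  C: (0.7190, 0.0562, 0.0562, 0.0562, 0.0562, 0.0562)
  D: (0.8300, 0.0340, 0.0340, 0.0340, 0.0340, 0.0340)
A > B > C > D

Key insight: Entropy is maximized by uniform distributions and minimized by concentrated distributions.

Entropies:
  H(A) = 2.5850 bits
  H(B) = 2.4361 bits
  H(C) = 1.5093 bits
  H(D) = 1.0524 bits

Ranking: A > B > C > D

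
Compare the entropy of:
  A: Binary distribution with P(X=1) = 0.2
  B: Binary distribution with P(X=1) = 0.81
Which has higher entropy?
A

For binary distributions, entropy is maximized at p=0.5 and decreases as p moves toward 0 or 1.

H(A) = H(0.2) = 0.7219 bits
H(B) = H(0.81) = 0.7015 bits

Distribution A (p=0.2) is closer to uniform (p=0.5), so it has higher entropy.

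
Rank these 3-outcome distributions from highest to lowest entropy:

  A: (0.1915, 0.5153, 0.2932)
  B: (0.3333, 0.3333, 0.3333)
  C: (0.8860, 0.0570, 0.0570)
B > A > C

Key insight: Entropy is maximized by uniform distributions and minimized by concentrated distributions.

- Uniform distributions have maximum entropy log₂(3) = 1.5850 bits
- The more "peaked" or concentrated a distribution, the lower its entropy

Entropies:
  H(A) = 1.4686 bits
  H(B) = 1.5850 bits
  H(C) = 0.6259 bits

Ranking: B > A > C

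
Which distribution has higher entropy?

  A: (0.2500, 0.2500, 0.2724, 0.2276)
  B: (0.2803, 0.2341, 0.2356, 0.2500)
A

Both distributions are close to uniform, making this a harder comparison.

H(A) = 1.9971 bits
H(B) = 1.9961 bits

The distribution closer to uniform has higher entropy.
Answer: A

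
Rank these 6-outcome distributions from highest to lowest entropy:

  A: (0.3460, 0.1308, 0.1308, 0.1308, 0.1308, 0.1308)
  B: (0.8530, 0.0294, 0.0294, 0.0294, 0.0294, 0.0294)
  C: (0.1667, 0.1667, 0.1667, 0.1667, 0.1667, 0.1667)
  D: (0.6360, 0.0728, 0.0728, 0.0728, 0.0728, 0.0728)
C > A > D > B

Key insight: Entropy is maximized by uniform distributions and minimized by concentrated distributions.

Entropies:
  H(A) = 2.4490 bits
  H(B) = 0.9436 bits
  H(C) = 2.5850 bits
  H(D) = 1.7911 bits

Ranking: C > A > D > B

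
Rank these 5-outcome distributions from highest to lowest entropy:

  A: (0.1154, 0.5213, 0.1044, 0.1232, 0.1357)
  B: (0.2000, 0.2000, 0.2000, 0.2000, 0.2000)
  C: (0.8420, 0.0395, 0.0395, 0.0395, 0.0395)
B > A > C

Key insight: Entropy is maximized by uniform distributions and minimized by concentrated distributions.

- Uniform distributions have maximum entropy log₂(5) = 2.3219 bits
- The more "peaked" or concentrated a distribution, the lower its entropy

Entropies:
  H(A) = 1.9530 bits
  H(B) = 2.3219 bits
  H(C) = 0.9455 bits

Ranking: B > A > C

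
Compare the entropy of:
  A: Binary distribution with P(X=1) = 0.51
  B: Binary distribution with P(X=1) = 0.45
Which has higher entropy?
A

For binary distributions, entropy is maximized at p=0.5 and decreases as p moves toward 0 or 1.

H(A) = H(0.51) = 0.9997 bits
H(B) = H(0.45) = 0.9928 bits

Distribution A (p=0.51) is closer to uniform (p=0.5), so it has higher entropy.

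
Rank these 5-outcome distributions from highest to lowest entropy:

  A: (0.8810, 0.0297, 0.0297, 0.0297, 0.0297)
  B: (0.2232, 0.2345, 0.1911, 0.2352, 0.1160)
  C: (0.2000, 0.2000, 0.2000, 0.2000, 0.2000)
C > B > A

Key insight: Entropy is maximized by uniform distributions and minimized by concentrated distributions.

- Uniform distributions have maximum entropy log₂(5) = 2.3219 bits
- The more "peaked" or concentrated a distribution, the lower its entropy

Entropies:
  H(A) = 0.7645 bits
  H(B) = 2.2815 bits
  H(C) = 2.3219 bits

Ranking: C > B > A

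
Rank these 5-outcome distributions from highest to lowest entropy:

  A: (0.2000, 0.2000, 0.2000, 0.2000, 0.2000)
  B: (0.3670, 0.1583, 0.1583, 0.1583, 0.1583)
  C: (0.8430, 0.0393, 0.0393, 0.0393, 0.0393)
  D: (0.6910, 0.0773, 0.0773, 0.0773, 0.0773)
A > B > D > C

Key insight: Entropy is maximized by uniform distributions and minimized by concentrated distributions.

Entropies:
  H(A) = 2.3219 bits
  H(B) = 2.2143 bits
  H(C) = 0.9411 bits
  H(D) = 1.5100 bits

Ranking: A > B > D > C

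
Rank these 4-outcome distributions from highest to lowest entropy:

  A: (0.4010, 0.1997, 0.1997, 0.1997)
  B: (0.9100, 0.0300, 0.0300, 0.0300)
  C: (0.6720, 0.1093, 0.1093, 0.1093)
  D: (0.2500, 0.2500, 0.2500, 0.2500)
D > A > C > B

Key insight: Entropy is maximized by uniform distributions and minimized by concentrated distributions.

Entropies:
  H(A) = 1.9209 bits
  H(B) = 0.5791 bits
  H(C) = 1.4327 bits
  H(D) = 2.0000 bits

Ranking: D > A > C > B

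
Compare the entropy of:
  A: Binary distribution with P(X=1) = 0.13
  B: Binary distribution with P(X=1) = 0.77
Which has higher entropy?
B

For binary distributions, entropy is maximized at p=0.5 and decreases as p moves toward 0 or 1.

H(A) = H(0.13) = 0.5574 bits
H(B) = H(0.77) = 0.7780 bits

Distribution B (p=0.77) is closer to uniform (p=0.5), so it has higher entropy.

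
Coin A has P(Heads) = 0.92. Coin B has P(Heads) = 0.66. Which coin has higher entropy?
B

For binary distributions, entropy is maximized at p=0.5 and decreases as p moves toward 0 or 1.

H(A) = H(0.92) = 0.4022 bits
H(B) = H(0.66) = 0.9248 bits

Distribution B (p=0.66) is closer to uniform (p=0.5), so it has higher entropy.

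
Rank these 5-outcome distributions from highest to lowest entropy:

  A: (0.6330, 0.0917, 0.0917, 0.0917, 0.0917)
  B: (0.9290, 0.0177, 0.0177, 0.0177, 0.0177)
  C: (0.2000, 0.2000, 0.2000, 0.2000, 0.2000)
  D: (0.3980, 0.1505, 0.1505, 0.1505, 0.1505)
C > D > A > B

Key insight: Entropy is maximized by uniform distributions and minimized by concentrated distributions.

Entropies:
  H(A) = 1.6823 bits
  H(B) = 0.5116 bits
  H(C) = 2.3219 bits
  H(D) = 2.1738 bits

Ranking: C > D > A > B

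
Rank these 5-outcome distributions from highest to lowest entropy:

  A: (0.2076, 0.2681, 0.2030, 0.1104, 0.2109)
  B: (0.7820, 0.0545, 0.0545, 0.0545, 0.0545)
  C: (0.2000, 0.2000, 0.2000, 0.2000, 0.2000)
C > A > B

Key insight: Entropy is maximized by uniform distributions and minimized by concentrated distributions.

- Uniform distributions have maximum entropy log₂(5) = 2.3219 bits
- The more "peaked" or concentrated a distribution, the lower its entropy

Entropies:
  H(A) = 2.2715 bits
  H(B) = 1.1925 bits
  H(C) = 2.3219 bits

Ranking: C > A > B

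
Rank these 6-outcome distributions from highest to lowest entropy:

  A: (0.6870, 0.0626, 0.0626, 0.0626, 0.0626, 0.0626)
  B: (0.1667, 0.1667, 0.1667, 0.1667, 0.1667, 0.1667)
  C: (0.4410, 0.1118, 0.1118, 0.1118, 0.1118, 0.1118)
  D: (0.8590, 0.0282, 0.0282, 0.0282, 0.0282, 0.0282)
B > C > A > D

Key insight: Entropy is maximized by uniform distributions and minimized by concentrated distributions.

Entropies:
  H(A) = 1.6234 bits
  H(B) = 2.5850 bits
  H(C) = 2.2879 bits
  H(D) = 0.9142 bits

Ranking: B > C > A > D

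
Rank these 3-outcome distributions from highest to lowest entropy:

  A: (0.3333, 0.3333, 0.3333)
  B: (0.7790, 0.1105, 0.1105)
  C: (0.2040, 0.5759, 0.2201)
A > C > B

Key insight: Entropy is maximized by uniform distributions and minimized by concentrated distributions.

- Uniform distributions have maximum entropy log₂(3) = 1.5850 bits
- The more "peaked" or concentrated a distribution, the lower its entropy

Entropies:
  H(A) = 1.5850 bits
  H(B) = 0.9830 bits
  H(C) = 1.4070 bits

Ranking: A > C > B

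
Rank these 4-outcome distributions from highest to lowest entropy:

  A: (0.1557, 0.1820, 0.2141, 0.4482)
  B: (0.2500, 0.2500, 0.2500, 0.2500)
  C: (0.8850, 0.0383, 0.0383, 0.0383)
B > A > C

Key insight: Entropy is maximized by uniform distributions and minimized by concentrated distributions.

- Uniform distributions have maximum entropy log₂(4) = 2.0000 bits
- The more "peaked" or concentrated a distribution, the lower its entropy

Entropies:
  H(A) = 1.8601 bits
  H(B) = 2.0000 bits
  H(C) = 0.6971 bits

Ranking: B > A > C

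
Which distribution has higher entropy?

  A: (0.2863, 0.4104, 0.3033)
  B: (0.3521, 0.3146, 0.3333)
B

Both distributions are close to uniform, making this a harder comparison.

H(A) = 1.5660 bits
H(B) = 1.5834 bits

The distribution closer to uniform has higher entropy.
Answer: B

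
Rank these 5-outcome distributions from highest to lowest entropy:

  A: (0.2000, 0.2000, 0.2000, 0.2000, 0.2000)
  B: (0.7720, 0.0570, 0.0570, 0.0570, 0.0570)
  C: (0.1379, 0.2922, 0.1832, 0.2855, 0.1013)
A > C > B

Key insight: Entropy is maximized by uniform distributions and minimized by concentrated distributions.

- Uniform distributions have maximum entropy log₂(5) = 2.3219 bits
- The more "peaked" or concentrated a distribution, the lower its entropy

Entropies:
  H(A) = 2.3219 bits
  H(B) = 1.2305 bits
  H(C) = 2.2122 bits

Ranking: A > C > B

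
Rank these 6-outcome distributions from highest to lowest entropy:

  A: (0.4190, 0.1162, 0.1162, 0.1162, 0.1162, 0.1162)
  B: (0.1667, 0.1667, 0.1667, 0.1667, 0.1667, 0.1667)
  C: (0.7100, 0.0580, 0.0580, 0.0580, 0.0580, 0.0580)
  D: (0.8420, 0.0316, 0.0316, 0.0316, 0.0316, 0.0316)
B > A > C > D

Key insight: Entropy is maximized by uniform distributions and minimized by concentrated distributions.

Entropies:
  H(A) = 2.3300 bits
  H(B) = 2.5850 bits
  H(C) = 1.5421 bits
  H(D) = 0.9964 bits

Ranking: B > A > C > D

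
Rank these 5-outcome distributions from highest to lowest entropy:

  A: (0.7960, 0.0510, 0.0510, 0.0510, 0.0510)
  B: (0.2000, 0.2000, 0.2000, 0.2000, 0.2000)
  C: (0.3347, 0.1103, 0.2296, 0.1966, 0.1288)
B > C > A

Key insight: Entropy is maximized by uniform distributions and minimized by concentrated distributions.

- Uniform distributions have maximum entropy log₂(5) = 2.3219 bits
- The more "peaked" or concentrated a distribution, the lower its entropy

Entropies:
  H(A) = 1.1379 bits
  H(B) = 2.3219 bits
  H(C) = 2.2089 bits

Ranking: B > C > A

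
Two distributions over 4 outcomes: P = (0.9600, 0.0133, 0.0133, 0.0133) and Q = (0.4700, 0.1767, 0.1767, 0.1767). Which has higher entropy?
Q

P is highly concentrated on one outcome (96%), making it nearly deterministic. Q spreads its mass more evenly (max 47%). The more spread-out distribution has higher entropy: H(P) ≈ 0.306 bits, H(Q) ≈ 1.837 bits.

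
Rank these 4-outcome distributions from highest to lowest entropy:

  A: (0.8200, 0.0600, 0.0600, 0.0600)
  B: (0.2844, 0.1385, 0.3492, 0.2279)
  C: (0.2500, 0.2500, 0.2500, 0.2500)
C > B > A

Key insight: Entropy is maximized by uniform distributions and minimized by concentrated distributions.

- Uniform distributions have maximum entropy log₂(4) = 2.0000 bits
- The more "peaked" or concentrated a distribution, the lower its entropy

Entropies:
  H(A) = 0.9654 bits
  H(B) = 1.9272 bits
  H(C) = 2.0000 bits

Ranking: C > B > A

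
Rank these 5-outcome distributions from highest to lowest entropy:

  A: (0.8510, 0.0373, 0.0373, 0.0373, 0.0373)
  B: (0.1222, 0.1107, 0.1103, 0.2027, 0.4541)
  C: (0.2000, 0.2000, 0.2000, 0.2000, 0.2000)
C > B > A

Key insight: Entropy is maximized by uniform distributions and minimized by concentrated distributions.

- Uniform distributions have maximum entropy log₂(5) = 2.3219 bits
- The more "peaked" or concentrated a distribution, the lower its entropy

Entropies:
  H(A) = 0.9053 bits
  H(B) = 2.0568 bits
  H(C) = 2.3219 bits

Ranking: C > B > A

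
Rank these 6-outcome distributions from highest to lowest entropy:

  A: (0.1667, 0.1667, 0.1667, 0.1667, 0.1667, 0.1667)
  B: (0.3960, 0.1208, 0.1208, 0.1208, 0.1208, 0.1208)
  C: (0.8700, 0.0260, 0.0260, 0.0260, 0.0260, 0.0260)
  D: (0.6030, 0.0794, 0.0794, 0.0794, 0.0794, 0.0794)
A > B > D > C

Key insight: Entropy is maximized by uniform distributions and minimized by concentrated distributions.

Entropies:
  H(A) = 2.5850 bits
  H(B) = 2.3710 bits
  H(C) = 0.8593 bits
  H(D) = 1.8910 bits

Ranking: A > B > D > C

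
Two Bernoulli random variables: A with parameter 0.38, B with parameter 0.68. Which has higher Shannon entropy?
A

For binary distributions, entropy is maximized at p=0.5 and decreases as p moves toward 0 or 1.

H(A) = H(0.38) = 0.9580 bits
H(B) = H(0.68) = 0.9044 bits

Distribution A (p=0.38) is closer to uniform (p=0.5), so it has higher entropy.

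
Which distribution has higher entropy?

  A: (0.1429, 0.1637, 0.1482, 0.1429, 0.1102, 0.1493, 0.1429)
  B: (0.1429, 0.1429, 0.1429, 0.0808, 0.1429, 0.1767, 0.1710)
A

Both distributions are close to uniform, making this a harder comparison.

H(A) = 2.7991 bits
H(B) = 2.7751 bits

The distribution closer to uniform has higher entropy.
Answer: A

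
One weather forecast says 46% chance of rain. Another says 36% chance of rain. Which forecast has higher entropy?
46% forecast

Treat each forecast as a Bernoulli distribution. Binary entropy is maximized at p=0.5 and falls off symmetrically toward 0 or 1. The 46% forecast is closer to 50%, so it is more uncertain. H(46%) ≈ 0.995 bits, H(36%) ≈ 0.943 bits.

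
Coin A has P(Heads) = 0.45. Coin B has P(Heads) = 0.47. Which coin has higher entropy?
B

For binary distributions, entropy is maximized at p=0.5 and decreases as p moves toward 0 or 1.

H(A) = H(0.45) = 0.9928 bits
H(B) = H(0.47) = 0.9974 bits

Distribution B (p=0.47) is closer to uniform (p=0.5), so it has higher entropy.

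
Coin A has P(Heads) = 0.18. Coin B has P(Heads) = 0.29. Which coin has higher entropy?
B

For binary distributions, entropy is maximized at p=0.5 and decreases as p moves toward 0 or 1.

H(A) = H(0.18) = 0.6801 bits
H(B) = H(0.29) = 0.8687 bits

Distribution B (p=0.29) is closer to uniform (p=0.5), so it has higher entropy.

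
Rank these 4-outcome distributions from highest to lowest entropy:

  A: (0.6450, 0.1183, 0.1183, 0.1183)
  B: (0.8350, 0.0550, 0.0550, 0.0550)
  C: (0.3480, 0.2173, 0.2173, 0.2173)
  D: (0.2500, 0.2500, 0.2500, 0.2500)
D > C > A > B

Key insight: Entropy is maximized by uniform distributions and minimized by concentrated distributions.

Entropies:
  H(A) = 1.5011 bits
  H(B) = 0.9077 bits
  H(C) = 1.9657 bits
  H(D) = 2.0000 bits

Ranking: D > C > A > B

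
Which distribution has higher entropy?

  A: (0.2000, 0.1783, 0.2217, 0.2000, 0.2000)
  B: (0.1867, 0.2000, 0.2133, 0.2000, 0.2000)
B

Both distributions are close to uniform, making this a harder comparison.

H(A) = 2.3185 bits
H(B) = 2.3207 bits

The distribution closer to uniform has higher entropy.
Answer: B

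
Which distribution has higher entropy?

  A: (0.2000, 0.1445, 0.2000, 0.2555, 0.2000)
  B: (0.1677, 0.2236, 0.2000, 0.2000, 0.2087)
B

Both distributions are close to uniform, making this a harder comparison.

H(A) = 2.2995 bits
H(B) = 2.3157 bits

The distribution closer to uniform has higher entropy.
Answer: B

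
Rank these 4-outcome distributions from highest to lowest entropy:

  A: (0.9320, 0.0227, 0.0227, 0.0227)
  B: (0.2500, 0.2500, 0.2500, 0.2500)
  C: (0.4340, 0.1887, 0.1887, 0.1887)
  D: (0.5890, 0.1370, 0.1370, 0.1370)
B > C > D > A

Key insight: Entropy is maximized by uniform distributions and minimized by concentrated distributions.

Entropies:
  H(A) = 0.4662 bits
  H(B) = 2.0000 bits
  H(C) = 1.8845 bits
  H(D) = 1.6284 bits

Ranking: B > C > D > A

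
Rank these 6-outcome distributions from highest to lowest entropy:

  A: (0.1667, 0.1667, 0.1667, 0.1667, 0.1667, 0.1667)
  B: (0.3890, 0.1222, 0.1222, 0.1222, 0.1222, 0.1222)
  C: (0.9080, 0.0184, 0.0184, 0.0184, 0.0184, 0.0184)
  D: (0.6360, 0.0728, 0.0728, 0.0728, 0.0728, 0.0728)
A > B > D > C

Key insight: Entropy is maximized by uniform distributions and minimized by concentrated distributions.

Entropies:
  H(A) = 2.5850 bits
  H(B) = 2.3828 bits
  H(C) = 0.6567 bits
  H(D) = 1.7911 bits

Ranking: A > B > D > C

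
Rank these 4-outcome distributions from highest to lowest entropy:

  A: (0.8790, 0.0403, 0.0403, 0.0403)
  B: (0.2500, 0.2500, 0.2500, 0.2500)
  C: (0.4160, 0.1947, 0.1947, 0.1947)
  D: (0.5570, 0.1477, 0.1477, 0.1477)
B > C > D > A

Key insight: Entropy is maximized by uniform distributions and minimized by concentrated distributions.

Entropies:
  H(A) = 0.7240 bits
  H(B) = 2.0000 bits
  H(C) = 1.9052 bits
  H(D) = 1.6927 bits

Ranking: B > C > D > A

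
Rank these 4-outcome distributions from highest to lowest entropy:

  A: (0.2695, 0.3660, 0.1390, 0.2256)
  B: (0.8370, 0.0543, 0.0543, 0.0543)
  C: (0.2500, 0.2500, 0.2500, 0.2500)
C > A > B

Key insight: Entropy is maximized by uniform distributions and minimized by concentrated distributions.

- Uniform distributions have maximum entropy log₂(4) = 2.0000 bits
- The more "peaked" or concentrated a distribution, the lower its entropy

Entropies:
  H(A) = 1.9208 bits
  H(B) = 0.8998 bits
  H(C) = 2.0000 bits

Ranking: C > A > B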